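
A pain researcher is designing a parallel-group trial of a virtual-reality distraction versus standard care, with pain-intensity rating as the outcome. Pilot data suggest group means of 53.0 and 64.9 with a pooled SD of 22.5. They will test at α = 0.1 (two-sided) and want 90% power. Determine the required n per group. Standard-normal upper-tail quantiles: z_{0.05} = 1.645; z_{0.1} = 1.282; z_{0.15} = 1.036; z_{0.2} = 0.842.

Cohen's d = |M₁ − M₂| / SD_pooled = |53.0 − 64.9| / 22.5 = 11.9 / 22.5 = 0.529.
For two independent groups with equal n: n = 2·((z_{α/2} + z_β) / d)².
z_{α/2} + z_β = 1.645 + 1.282 = 2.927.
n = 2 × (2.927 / 0.529)² = 2 × 5.533² = 2 × 30.61 = 61.2.
Round up to the next whole participant.

n = 62 per group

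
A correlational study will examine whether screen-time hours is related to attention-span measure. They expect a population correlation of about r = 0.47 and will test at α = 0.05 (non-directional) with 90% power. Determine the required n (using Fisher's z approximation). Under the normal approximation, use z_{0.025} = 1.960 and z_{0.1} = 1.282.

Fisher's z: C = ½·ln((1+r)/(1−r)) = ½·ln(2.7736) = 0.5101.
n = ((z_{α/2} + z_β)/C)² + 3.
(1.960 + 1.282) / 0.5101 = 3.242 / 0.5101 = 6.356.
n = 6.356² + 3 = 40.39 + 3 = 43.4.
Round up.

n = 44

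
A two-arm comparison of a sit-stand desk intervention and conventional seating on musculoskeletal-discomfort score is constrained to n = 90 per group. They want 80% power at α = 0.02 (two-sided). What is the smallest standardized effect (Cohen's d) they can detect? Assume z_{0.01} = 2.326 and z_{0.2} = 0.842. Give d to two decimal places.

For two independent groups of n = 90 each: d_min = (z_{α/2} + z_β)·√(2/n).
z-sum = 2.326 + 0.842 = 3.168.
d_min = 3.168 × √(2/90) = 3.168 × 0.1491 = 0.472.

d_min ≈ 0.47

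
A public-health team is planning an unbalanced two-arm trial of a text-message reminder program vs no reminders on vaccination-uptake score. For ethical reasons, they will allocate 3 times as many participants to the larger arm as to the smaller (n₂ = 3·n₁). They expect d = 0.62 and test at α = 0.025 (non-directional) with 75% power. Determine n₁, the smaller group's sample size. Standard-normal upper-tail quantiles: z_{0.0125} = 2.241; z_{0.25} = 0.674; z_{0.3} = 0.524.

n₁ = 30

With allocation ratio k = n₂/n₁ = 3, Var(x̄₁−x̄₂) = σ²(1/n₁ + 1/(k·n₁)) = σ²·(k+1)/(k·n₁).
So n₁ = (1 + 1/k)·((z_{α/2} + z_β)/d)² = 1.333 × (2.915/0.62)².
n₁ = 1.333 × 22.11 = 29.5.
Round up: n₁ = 30, giving n₂ = 3 × 30 = 90.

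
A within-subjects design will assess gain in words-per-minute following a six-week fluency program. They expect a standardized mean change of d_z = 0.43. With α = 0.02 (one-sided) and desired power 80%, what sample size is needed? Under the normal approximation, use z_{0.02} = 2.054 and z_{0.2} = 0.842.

n = 46 pairs

For a paired (one-sample on differences) test: n = ((z_{α} + z_β) / d)².
z_{α} + z_β = 2.054 + 0.842 = 2.896.
n = (2.896 / 0.43)² = 6.735² = 45.36.
Round up.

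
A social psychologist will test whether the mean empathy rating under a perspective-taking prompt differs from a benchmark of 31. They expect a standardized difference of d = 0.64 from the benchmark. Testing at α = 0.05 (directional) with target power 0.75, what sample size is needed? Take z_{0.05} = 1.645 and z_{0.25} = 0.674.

n = 14

For a one-sample test: n = ((z_{α} + z_β) / d)².
z_{α} + z_β = 1.645 + 0.674 = 2.319.
n = (2.319 / 0.64)² = 3.623² = 13.13.
Round up.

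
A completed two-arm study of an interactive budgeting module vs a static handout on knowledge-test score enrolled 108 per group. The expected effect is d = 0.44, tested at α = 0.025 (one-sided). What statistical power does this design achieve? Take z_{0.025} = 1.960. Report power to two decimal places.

For two equal groups, power = Φ(d·√(n/2) − z_{α}).
d·√(n/2) = 0.44 × √(108/2) = 0.44 × 7.348 = 3.233.
z_β = 3.233 − 1.960 = 1.273.
Power = Φ(1.273) = 0.899.

power ≈ 0.90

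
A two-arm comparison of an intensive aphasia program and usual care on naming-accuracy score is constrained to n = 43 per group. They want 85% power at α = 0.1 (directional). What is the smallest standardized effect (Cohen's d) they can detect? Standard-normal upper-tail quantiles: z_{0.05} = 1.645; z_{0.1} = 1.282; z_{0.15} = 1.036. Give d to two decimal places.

For two independent groups of n = 43 each: d_min = (z_{α} + z_β)·√(2/n).
z-sum = 1.282 + 1.036 = 2.318.
d_min = 2.318 × √(2/43) = 2.318 × 0.2157 = 0.500.

d_min ≈ 0.50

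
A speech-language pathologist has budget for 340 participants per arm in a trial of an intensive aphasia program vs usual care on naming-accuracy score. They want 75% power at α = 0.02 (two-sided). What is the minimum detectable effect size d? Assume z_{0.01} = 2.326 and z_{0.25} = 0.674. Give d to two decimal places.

For two independent groups of n = 340 each: d_min = (z_{α/2} + z_β)·√(2/n).
z-sum = 2.326 + 0.674 = 3.000.
d_min = 3.000 × √(2/340) = 3.000 × 0.0767 = 0.230.

d_min ≈ 0.23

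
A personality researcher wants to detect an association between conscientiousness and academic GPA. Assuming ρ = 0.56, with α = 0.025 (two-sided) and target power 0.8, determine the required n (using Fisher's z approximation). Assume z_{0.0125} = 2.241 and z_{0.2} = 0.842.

n = 27

Fisher's z: C = ½·ln((1+r)/(1−r)) = ½·ln(3.5455) = 0.6328.
n = ((z_{α/2} + z_β)/C)² + 3.
(2.241 + 0.842) / 0.6328 = 3.083 / 0.6328 = 4.872.
n = 4.872² + 3 = 23.74 + 3 = 26.7.
Round up.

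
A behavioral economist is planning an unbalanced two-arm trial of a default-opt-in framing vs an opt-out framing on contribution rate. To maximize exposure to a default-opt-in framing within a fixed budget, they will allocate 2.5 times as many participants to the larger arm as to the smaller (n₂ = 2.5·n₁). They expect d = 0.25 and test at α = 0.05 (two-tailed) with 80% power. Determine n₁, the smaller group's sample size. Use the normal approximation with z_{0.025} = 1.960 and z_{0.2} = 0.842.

n₁ = 176

With allocation ratio k = n₂/n₁ = 2.5, Var(x̄₁−x̄₂) = σ²(1/n₁ + 1/(k·n₁)) = σ²·(k+1)/(k·n₁).
So n₁ = (1 + 1/k)·((z_{α/2} + z_β)/d)² = 1.400 × (2.802/0.25)².
n₁ = 1.400 × 125.62 = 175.9.
Round up: n₁ = 176, giving n₂ = 2.5 × 176 = 440.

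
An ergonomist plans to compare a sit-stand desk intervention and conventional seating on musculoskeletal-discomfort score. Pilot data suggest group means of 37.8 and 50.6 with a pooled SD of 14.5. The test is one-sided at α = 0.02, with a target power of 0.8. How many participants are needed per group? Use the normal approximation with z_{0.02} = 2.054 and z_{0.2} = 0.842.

n = 22 per group

Cohen's d = |M₁ − M₂| / SD_pooled = |37.8 − 50.6| / 14.5 = 12.8 / 14.5 = 0.883.
For two independent groups with equal n: n = 2·((z_{α} + z_β) / d)².
z_{α} + z_β = 2.054 + 0.842 = 2.896.
n = 2 × (2.896 / 0.883)² = 2 × 3.280² = 2 × 10.76 = 21.5.
Round up to the next whole participant.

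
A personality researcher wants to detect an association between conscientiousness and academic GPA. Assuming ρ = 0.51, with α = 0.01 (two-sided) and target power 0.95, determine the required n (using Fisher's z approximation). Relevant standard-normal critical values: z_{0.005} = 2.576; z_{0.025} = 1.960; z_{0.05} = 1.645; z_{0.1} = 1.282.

n = 60

Fisher's z: C = ½·ln((1+r)/(1−r)) = ½·ln(3.0816) = 0.5627.
n = ((z_{α/2} + z_β)/C)² + 3.
(2.576 + 1.645) / 0.5627 = 4.221 / 0.5627 = 7.501.
n = 7.501² + 3 = 56.27 + 3 = 59.3.
Round up.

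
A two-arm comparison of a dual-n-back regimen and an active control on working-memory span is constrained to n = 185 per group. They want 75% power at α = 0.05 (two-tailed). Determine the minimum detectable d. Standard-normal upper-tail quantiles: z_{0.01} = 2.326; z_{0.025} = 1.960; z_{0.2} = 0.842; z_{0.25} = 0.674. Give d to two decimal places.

d_min ≈ 0.27

For two independent groups of n = 185 each: d_min = (z_{α/2} + z_β)·√(2/n).
z-sum = 1.960 + 0.674 = 2.634.
d_min = 2.634 × √(2/185) = 2.634 × 0.1040 = 0.274.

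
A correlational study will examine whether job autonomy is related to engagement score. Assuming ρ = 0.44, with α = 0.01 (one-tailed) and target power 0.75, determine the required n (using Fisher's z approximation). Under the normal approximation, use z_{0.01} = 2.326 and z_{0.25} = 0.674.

Fisher's z: C = ½·ln((1+r)/(1−r)) = ½·ln(2.5714) = 0.4722.
n = ((z_{α} + z_β)/C)² + 3.
(2.326 + 0.674) / 0.4722 = 3.000 / 0.4722 = 6.353.
n = 6.353² + 3 = 40.36 + 3 = 43.4.
Round up.

n = 44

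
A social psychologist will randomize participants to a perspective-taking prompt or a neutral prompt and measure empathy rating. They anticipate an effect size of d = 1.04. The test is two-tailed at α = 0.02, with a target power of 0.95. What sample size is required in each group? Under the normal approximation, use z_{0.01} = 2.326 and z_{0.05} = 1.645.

n = 30 per group

For two independent groups with equal n: n = 2·((z_{α/2} + z_β) / d)².
z_{α/2} + z_β = 2.326 + 1.645 = 3.971.
n = 2 × (3.971 / 1.04)² = 2 × 3.818² = 2 × 14.58 = 29.2.
Round up to the next whole participant.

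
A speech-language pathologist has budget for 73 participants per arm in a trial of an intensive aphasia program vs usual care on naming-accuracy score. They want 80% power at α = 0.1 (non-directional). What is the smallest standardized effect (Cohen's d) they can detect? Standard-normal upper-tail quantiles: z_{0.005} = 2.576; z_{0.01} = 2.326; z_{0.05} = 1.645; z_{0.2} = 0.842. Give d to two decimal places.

For two independent groups of n = 73 each: d_min = (z_{α/2} + z_β)·√(2/n).
z-sum = 1.645 + 0.842 = 2.487.
d_min = 2.487 × √(2/73) = 2.487 × 0.1655 = 0.412.

d_min ≈ 0.41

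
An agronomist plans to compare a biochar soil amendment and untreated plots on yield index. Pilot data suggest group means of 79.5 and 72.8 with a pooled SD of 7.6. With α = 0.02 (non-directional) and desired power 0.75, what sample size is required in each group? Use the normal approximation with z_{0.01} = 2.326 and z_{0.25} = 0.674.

n = 24 per group

Cohen's d = |M₁ − M₂| / SD_pooled = |79.5 − 72.8| / 7.6 = 6.7 / 7.6 = 0.882.
For two independent groups with equal n: n = 2·((z_{α/2} + z_β) / d)².
z_{α/2} + z_β = 2.326 + 0.674 = 3.000.
n = 2 × (3.000 / 0.882)² = 2 × 3.401² = 2 × 11.57 = 23.1.
Round up to the next whole participant.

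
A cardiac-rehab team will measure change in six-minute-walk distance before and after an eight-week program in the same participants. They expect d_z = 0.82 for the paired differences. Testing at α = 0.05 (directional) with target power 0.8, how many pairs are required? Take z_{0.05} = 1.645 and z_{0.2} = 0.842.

For a paired (one-sample on differences) test: n = ((z_{α} + z_β) / d)².
z_{α} + z_β = 1.645 + 0.842 = 2.487.
n = (2.487 / 0.82)² = 3.033² = 9.20.
Round up.

n = 10 pairs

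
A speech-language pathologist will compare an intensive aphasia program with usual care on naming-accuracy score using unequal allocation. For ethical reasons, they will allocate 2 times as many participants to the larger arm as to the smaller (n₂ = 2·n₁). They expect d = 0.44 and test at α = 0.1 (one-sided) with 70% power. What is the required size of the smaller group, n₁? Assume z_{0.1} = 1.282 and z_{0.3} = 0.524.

n₁ = 26

With allocation ratio k = n₂/n₁ = 2, Var(x̄₁−x̄₂) = σ²(1/n₁ + 1/(k·n₁)) = σ²·(k+1)/(k·n₁).
So n₁ = (1 + 1/k)·((z_{α} + z_β)/d)² = 1.500 × (1.806/0.44)².
n₁ = 1.500 × 16.85 = 25.3.
Round up: n₁ = 26, giving n₂ = 2 × 26 = 52.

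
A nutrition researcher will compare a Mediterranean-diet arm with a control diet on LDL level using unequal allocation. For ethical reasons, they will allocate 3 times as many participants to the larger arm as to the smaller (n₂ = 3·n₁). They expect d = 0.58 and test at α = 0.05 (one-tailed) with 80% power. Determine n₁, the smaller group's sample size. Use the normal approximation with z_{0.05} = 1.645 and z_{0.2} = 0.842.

With allocation ratio k = n₂/n₁ = 3, Var(x̄₁−x̄₂) = σ²(1/n₁ + 1/(k·n₁)) = σ²·(k+1)/(k·n₁).
So n₁ = (1 + 1/k)·((z_{α} + z_β)/d)² = 1.333 × (2.487/0.58)².
n₁ = 1.333 × 18.39 = 24.5.
Round up: n₁ = 25, giving n₂ = 3 × 25 = 75.

n₁ = 25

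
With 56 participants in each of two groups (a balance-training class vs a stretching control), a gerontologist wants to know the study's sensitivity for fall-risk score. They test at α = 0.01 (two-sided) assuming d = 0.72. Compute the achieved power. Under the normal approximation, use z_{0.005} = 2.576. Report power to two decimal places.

power ≈ 0.89

For two equal groups, power = Φ(d·√(n/2) − z_{α/2}).
d·√(n/2) = 0.72 × √(56/2) = 0.72 × 5.292 = 3.810.
z_β = 3.810 − 2.576 = 1.234.
Power = Φ(1.234) = 0.891.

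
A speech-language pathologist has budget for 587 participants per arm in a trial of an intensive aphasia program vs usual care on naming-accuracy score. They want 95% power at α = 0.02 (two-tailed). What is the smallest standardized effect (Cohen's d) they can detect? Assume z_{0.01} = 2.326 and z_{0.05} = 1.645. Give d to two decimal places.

For two independent groups of n = 587 each: d_min = (z_{α/2} + z_β)·√(2/n).
z-sum = 2.326 + 1.645 = 3.971.
d_min = 3.971 × √(2/587) = 3.971 × 0.0584 = 0.232.

d_min ≈ 0.23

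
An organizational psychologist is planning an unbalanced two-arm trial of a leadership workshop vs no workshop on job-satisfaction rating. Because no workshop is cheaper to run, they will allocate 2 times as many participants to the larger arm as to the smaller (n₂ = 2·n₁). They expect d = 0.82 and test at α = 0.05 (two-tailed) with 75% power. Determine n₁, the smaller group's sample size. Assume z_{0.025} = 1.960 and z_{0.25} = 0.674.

With allocation ratio k = n₂/n₁ = 2, Var(x̄₁−x̄₂) = σ²(1/n₁ + 1/(k·n₁)) = σ²·(k+1)/(k·n₁).
So n₁ = (1 + 1/k)·((z_{α/2} + z_β)/d)² = 1.500 × (2.634/0.82)².
n₁ = 1.500 × 10.32 = 15.5.
Round up: n₁ = 16, giving n₂ = 2 × 16 = 32.

n₁ = 16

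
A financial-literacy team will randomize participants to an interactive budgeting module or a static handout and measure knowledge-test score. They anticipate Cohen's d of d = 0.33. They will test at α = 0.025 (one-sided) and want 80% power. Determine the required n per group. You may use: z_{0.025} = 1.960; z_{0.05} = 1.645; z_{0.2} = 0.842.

For two independent groups with equal n: n = 2·((z_{α} + z_β) / d)².
z_{α} + z_β = 1.960 + 0.842 = 2.802.
n = 2 × (2.802 / 0.33)² = 2 × 8.491² = 2 × 72.10 = 144.2.
Round up to the next whole participant.

n = 145 per group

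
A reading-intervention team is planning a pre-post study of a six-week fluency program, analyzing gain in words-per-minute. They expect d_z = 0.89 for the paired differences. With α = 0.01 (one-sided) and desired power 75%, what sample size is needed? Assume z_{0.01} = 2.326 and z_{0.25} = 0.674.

n = 12 pairs

For a paired (one-sample on differences) test: n = ((z_{α} + z_β) / d)².
z_{α} + z_β = 2.326 + 0.674 = 3.000.
n = (3.000 / 0.89)² = 3.371² = 11.36.
Round up.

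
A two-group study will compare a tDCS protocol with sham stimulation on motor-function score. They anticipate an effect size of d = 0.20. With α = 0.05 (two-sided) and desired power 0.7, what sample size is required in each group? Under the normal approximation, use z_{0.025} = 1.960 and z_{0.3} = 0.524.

For two independent groups with equal n: n = 2·((z_{α/2} + z_β) / d)².
z_{α/2} + z_β = 1.960 + 0.524 = 2.484.
n = 2 × (2.484 / 0.20)² = 2 × 12.420² = 2 × 154.26 = 308.5.
Round up to the next whole participant.

n = 309 per group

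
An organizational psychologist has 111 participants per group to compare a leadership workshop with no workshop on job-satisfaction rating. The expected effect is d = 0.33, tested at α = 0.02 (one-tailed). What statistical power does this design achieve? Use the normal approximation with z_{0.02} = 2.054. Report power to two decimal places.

power ≈ 0.66

For two equal groups, power = Φ(d·√(n/2) − z_{α}).
d·√(n/2) = 0.33 × √(111/2) = 0.33 × 7.450 = 2.458.
z_β = 2.458 − 2.054 = 0.404.
Power = Φ(0.404) = 0.657.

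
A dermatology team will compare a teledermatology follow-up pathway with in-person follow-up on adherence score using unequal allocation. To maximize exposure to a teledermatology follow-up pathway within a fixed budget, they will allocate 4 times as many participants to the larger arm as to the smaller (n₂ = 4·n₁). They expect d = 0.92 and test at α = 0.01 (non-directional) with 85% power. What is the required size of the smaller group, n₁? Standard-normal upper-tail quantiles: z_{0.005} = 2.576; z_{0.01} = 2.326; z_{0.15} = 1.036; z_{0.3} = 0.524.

With allocation ratio k = n₂/n₁ = 4, Var(x̄₁−x̄₂) = σ²(1/n₁ + 1/(k·n₁)) = σ²·(k+1)/(k·n₁).
So n₁ = (1 + 1/k)·((z_{α/2} + z_β)/d)² = 1.250 × (3.612/0.92)².
n₁ = 1.250 × 15.41 = 19.3.
Round up: n₁ = 20, giving n₂ = 4 × 20 = 80.

n₁ = 20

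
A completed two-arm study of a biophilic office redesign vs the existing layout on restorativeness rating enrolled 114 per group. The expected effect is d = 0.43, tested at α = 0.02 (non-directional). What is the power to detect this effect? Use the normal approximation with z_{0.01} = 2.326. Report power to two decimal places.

For two equal groups, power = Φ(d·√(n/2) − z_{α/2}).
d·√(n/2) = 0.43 × √(114/2) = 0.43 × 7.550 = 3.246.
z_β = 3.246 − 2.326 = 0.920.
Power = Φ(0.920) = 0.821.

power ≈ 0.82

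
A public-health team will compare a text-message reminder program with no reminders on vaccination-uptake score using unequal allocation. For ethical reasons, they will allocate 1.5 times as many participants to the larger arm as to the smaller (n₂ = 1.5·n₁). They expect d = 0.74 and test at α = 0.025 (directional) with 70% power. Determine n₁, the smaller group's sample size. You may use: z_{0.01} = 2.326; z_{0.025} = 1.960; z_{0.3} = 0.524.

With allocation ratio k = n₂/n₁ = 1.5, Var(x̄₁−x̄₂) = σ²(1/n₁ + 1/(k·n₁)) = σ²·(k+1)/(k·n₁).
So n₁ = (1 + 1/k)·((z_{α} + z_β)/d)² = 1.667 × (2.484/0.74)².
n₁ = 1.667 × 11.27 = 18.8.
Round up: n₁ = 19, giving n₂ = ⌈1.5 × 19⌉ = ⌈28.5⌉ = 29.

n₁ = 19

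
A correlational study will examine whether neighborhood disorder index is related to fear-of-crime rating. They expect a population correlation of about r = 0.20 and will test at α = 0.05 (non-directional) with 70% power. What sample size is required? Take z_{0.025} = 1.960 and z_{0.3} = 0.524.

n = 154

Fisher's z: C = ½·ln((1+r)/(1−r)) = ½·ln(1.5000) = 0.2027.
n = ((z_{α/2} + z_β)/C)² + 3.
(1.960 + 0.524) / 0.2027 = 2.484 / 0.2027 = 12.255.
n = 12.255² + 3 = 150.17 + 3 = 153.2.
Round up.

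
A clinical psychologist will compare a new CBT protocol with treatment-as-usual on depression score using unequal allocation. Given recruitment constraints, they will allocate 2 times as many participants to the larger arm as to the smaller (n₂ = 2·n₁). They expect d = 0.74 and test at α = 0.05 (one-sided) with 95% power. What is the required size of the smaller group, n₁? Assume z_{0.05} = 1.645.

n₁ = 30

With allocation ratio k = n₂/n₁ = 2, Var(x̄₁−x̄₂) = σ²(1/n₁ + 1/(k·n₁)) = σ²·(k+1)/(k·n₁).
So n₁ = (1 + 1/k)·((z_{α} + z_β)/d)² = 1.500 × (3.290/0.74)².
n₁ = 1.500 × 19.77 = 29.6.
Round up: n₁ = 30, giving n₂ = 2 × 30 = 60.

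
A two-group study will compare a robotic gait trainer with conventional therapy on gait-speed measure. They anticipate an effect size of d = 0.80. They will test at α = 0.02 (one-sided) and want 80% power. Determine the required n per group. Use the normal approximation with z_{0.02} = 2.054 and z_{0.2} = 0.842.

For two independent groups with equal n: n = 2·((z_{α} + z_β) / d)².
z_{α} + z_β = 2.054 + 0.842 = 2.896.
n = 2 × (2.896 / 0.80)² = 2 × 3.620² = 2 × 13.10 = 26.2.
Round up to the next whole participant.

n = 27 per group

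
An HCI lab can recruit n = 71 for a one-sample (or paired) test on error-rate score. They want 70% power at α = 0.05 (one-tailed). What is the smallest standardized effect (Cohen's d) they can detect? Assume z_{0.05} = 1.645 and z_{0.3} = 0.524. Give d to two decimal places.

d_min ≈ 0.26

For a single sample (or paired design) of n = 71: d_min = (z_{α} + z_β)/√n.
z-sum = 1.645 + 0.524 = 2.169.
d_min = 2.169 / √71 = 2.169 / 8.426 = 0.257.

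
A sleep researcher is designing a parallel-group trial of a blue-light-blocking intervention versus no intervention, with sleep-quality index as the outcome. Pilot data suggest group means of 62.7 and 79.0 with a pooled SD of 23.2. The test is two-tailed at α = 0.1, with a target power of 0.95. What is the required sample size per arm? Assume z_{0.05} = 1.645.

Cohen's d = |M₁ − M₂| / SD_pooled = |62.7 − 79.0| / 23.2 = 16.3 / 23.2 = 0.703.
For two independent groups with equal n: n = 2·((z_{α/2} + z_β) / d)².
z_{α/2} + z_β = 1.645 + 1.645 = 3.290.
n = 2 × (3.290 / 0.703)² = 2 × 4.680² = 2 × 21.90 = 43.8.
Round up to the next whole participant.

n = 44 per group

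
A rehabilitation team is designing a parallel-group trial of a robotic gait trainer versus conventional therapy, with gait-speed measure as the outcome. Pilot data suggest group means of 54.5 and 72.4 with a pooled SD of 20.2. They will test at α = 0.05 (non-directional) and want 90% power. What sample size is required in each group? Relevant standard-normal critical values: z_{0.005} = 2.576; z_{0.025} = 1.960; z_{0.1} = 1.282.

n = 27 per group

Cohen's d = |M₁ − M₂| / SD_pooled = |54.5 − 72.4| / 20.2 = 17.9 / 20.2 = 0.886.
For two independent groups with equal n: n = 2·((z_{α/2} + z_β) / d)².
z_{α/2} + z_β = 1.960 + 1.282 = 3.242.
n = 2 × (3.242 / 0.886)² = 2 × 3.659² = 2 × 13.39 = 26.8.
Round up to the next whole participant.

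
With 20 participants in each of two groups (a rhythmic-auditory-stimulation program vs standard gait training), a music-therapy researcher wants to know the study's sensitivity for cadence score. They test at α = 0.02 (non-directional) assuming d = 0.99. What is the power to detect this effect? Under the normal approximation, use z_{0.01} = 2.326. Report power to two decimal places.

power ≈ 0.79

For two equal groups, power = Φ(d·√(n/2) − z_{α/2}).
d·√(n/2) = 0.99 × √(20/2) = 0.99 × 3.162 = 3.131.
z_β = 3.131 − 2.326 = 0.805.
Power = Φ(0.805) = 0.789.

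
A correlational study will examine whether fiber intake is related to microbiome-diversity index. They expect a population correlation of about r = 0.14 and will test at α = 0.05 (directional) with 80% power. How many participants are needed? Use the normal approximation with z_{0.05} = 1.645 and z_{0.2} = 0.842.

n = 315

Fisher's z: C = ½·ln((1+r)/(1−r)) = ½·ln(1.3256) = 0.1409.
n = ((z_{α} + z_β)/C)² + 3.
(1.645 + 0.842) / 0.1409 = 2.487 / 0.1409 = 17.651.
n = 17.651² + 3 = 311.55 + 3 = 314.6.
Round up.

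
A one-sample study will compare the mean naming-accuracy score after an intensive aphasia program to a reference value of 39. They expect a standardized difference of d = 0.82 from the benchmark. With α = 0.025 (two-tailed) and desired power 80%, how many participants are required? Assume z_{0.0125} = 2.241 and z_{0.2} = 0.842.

For a one-sample test: n = ((z_{α/2} + z_β) / d)².
z_{α/2} + z_β = 2.241 + 0.842 = 3.083.
n = (3.083 / 0.82)² = 3.760² = 14.14.
Round up.

n = 15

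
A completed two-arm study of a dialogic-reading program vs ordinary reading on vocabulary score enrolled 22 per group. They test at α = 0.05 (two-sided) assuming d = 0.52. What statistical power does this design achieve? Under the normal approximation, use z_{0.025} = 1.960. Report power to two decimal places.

power ≈ 0.41

For two equal groups, power = Φ(d·√(n/2) − z_{α/2}).
d·√(n/2) = 0.52 × √(22/2) = 0.52 × 3.317 = 1.725.
z_β = 1.725 − 1.960 = -0.235.
Power = Φ(-0.235) = 0.407.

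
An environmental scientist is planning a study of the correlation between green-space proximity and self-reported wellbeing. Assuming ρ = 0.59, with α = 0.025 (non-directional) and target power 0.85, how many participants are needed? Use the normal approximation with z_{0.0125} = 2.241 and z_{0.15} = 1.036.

Fisher's z: C = ½·ln((1+r)/(1−r)) = ½·ln(3.8780) = 0.6777.
n = ((z_{α/2} + z_β)/C)² + 3.
(2.241 + 1.036) / 0.6777 = 3.277 / 0.6777 = 4.835.
n = 4.835² + 3 = 23.38 + 3 = 26.4.
Round up.

n = 27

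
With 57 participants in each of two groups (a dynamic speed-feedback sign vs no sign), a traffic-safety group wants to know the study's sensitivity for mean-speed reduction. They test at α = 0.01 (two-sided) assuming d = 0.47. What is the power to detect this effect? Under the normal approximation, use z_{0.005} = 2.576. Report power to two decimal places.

power ≈ 0.47

For two equal groups, power = Φ(d·√(n/2) − z_{α/2}).
d·√(n/2) = 0.47 × √(57/2) = 0.47 × 5.339 = 2.509.
z_β = 2.509 − 2.576 = -0.067.
Power = Φ(-0.067) = 0.473.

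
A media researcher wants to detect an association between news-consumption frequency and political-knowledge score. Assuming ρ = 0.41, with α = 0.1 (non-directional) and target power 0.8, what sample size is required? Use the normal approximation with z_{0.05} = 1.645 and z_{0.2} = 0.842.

n = 36

Fisher's z: C = ½·ln((1+r)/(1−r)) = ½·ln(2.3898) = 0.4356.
n = ((z_{α/2} + z_β)/C)² + 3.
(1.645 + 0.842) / 0.4356 = 2.487 / 0.4356 = 5.709.
n = 5.709² + 3 = 32.60 + 3 = 35.6.
Round up.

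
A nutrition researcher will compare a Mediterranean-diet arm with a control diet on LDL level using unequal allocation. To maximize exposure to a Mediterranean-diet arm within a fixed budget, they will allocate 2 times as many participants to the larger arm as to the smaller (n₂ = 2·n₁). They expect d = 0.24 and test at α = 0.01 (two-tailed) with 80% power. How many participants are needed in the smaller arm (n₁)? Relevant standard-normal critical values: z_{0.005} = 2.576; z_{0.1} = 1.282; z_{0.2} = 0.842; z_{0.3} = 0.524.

With allocation ratio k = n₂/n₁ = 2, Var(x̄₁−x̄₂) = σ²(1/n₁ + 1/(k·n₁)) = σ²·(k+1)/(k·n₁).
So n₁ = (1 + 1/k)·((z_{α/2} + z_β)/d)² = 1.500 × (3.418/0.24)².
n₁ = 1.500 × 202.83 = 304.2.
Round up: n₁ = 305, giving n₂ = 2 × 305 = 610.

n₁ = 305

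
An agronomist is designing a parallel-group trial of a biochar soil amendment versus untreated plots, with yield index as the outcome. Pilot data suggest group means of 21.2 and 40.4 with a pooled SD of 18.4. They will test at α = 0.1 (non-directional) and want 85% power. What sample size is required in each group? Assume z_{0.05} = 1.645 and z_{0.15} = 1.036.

Cohen's d = |M₁ − M₂| / SD_pooled = |21.2 − 40.4| / 18.4 = 19.2 / 18.4 = 1.043.
For two independent groups with equal n: n = 2·((z_{α/2} + z_β) / d)².
z_{α/2} + z_β = 1.645 + 1.036 = 2.681.
n = 2 × (2.681 / 1.043)² = 2 × 2.570² = 2 × 6.61 = 13.2.
Round up to the next whole participant.

n = 14 per group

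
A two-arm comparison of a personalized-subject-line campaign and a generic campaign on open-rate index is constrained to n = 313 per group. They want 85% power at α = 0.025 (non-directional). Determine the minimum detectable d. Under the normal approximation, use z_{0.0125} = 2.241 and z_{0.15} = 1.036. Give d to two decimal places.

For two independent groups of n = 313 each: d_min = (z_{α/2} + z_β)·√(2/n).
z-sum = 2.241 + 1.036 = 3.277.
d_min = 3.277 × √(2/313) = 3.277 × 0.0799 = 0.262.

d_min ≈ 0.26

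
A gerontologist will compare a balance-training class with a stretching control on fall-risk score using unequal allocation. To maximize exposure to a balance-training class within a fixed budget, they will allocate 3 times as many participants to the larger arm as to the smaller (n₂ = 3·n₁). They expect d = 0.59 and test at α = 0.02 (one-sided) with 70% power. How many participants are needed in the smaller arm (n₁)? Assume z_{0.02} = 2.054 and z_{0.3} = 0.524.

With allocation ratio k = n₂/n₁ = 3, Var(x̄₁−x̄₂) = σ²(1/n₁ + 1/(k·n₁)) = σ²·(k+1)/(k·n₁).
So n₁ = (1 + 1/k)·((z_{α} + z_β)/d)² = 1.333 × (2.578/0.59)².
n₁ = 1.333 × 19.09 = 25.5.
Round up: n₁ = 26, giving n₂ = 3 × 26 = 78.

n₁ = 26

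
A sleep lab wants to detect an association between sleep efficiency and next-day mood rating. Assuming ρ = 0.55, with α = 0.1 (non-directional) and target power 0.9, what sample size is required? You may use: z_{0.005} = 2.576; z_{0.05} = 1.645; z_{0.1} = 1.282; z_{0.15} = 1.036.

n = 26

Fisher's z: C = ½·ln((1+r)/(1−r)) = ½·ln(3.4444) = 0.6184.
n = ((z_{α/2} + z_β)/C)² + 3.
(1.645 + 1.282) / 0.6184 = 2.927 / 0.6184 = 4.733.
n = 4.733² + 3 = 22.40 + 3 = 25.4.
Round up.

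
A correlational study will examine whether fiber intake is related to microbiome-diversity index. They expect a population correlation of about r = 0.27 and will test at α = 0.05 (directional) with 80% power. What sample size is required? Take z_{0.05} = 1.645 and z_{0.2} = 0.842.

Fisher's z: C = ½·ln((1+r)/(1−r)) = ½·ln(1.7397) = 0.2769.
n = ((z_{α} + z_β)/C)² + 3.
(1.645 + 0.842) / 0.2769 = 2.487 / 0.2769 = 8.982.
n = 8.982² + 3 = 80.67 + 3 = 83.7.
Round up.

n = 84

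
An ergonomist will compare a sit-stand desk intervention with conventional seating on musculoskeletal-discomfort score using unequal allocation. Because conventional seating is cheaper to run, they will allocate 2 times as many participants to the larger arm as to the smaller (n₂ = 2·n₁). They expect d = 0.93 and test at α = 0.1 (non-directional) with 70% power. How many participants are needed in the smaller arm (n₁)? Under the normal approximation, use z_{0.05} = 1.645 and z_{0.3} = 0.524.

n₁ = 9

With allocation ratio k = n₂/n₁ = 2, Var(x̄₁−x̄₂) = σ²(1/n₁ + 1/(k·n₁)) = σ²·(k+1)/(k·n₁).
So n₁ = (1 + 1/k)·((z_{α/2} + z_β)/d)² = 1.500 × (2.169/0.93)².
n₁ = 1.500 × 5.44 = 8.2.
Round up: n₁ = 9, giving n₂ = 2 × 9 = 18.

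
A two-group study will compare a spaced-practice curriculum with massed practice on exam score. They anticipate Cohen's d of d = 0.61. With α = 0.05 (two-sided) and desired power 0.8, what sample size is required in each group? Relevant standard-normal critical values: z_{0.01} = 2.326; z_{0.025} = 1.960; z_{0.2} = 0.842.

For two independent groups with equal n: n = 2·((z_{α/2} + z_β) / d)².
z_{α/2} + z_β = 1.960 + 0.842 = 2.802.
n = 2 × (2.802 / 0.61)² = 2 × 4.593² = 2 × 21.10 = 42.2.
Round up to the next whole participant.

n = 43 per group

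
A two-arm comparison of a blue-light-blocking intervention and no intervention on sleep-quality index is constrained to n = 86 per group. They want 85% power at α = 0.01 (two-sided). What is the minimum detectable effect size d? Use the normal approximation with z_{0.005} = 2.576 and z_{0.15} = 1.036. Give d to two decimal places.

d_min ≈ 0.55

For two independent groups of n = 86 each: d_min = (z_{α/2} + z_β)·√(2/n).
z-sum = 2.576 + 1.036 = 3.612.
d_min = 3.612 × √(2/86) = 3.612 × 0.1525 = 0.551.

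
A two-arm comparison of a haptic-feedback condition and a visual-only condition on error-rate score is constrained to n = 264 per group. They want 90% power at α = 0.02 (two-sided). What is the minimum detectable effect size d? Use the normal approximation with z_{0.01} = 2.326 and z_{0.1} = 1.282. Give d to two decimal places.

d_min ≈ 0.31

For two independent groups of n = 264 each: d_min = (z_{α/2} + z_β)·√(2/n).
z-sum = 2.326 + 1.282 = 3.608.
d_min = 3.608 × √(2/264) = 3.608 × 0.0870 = 0.314.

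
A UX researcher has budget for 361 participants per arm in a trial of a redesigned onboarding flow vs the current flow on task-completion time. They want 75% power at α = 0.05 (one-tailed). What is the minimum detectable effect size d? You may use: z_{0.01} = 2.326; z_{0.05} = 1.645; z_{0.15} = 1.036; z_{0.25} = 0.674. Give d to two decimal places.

For two independent groups of n = 361 each: d_min = (z_{α} + z_β)·√(2/n).
z-sum = 1.645 + 0.674 = 2.319.
d_min = 2.319 × √(2/361) = 2.319 × 0.0744 = 0.173.

d_min ≈ 0.17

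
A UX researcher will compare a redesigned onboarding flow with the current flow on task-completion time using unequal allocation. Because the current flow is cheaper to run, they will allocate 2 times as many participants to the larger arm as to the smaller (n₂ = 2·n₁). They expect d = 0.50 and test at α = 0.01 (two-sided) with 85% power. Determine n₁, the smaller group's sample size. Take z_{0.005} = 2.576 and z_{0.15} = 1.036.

With allocation ratio k = n₂/n₁ = 2, Var(x̄₁−x̄₂) = σ²(1/n₁ + 1/(k·n₁)) = σ²·(k+1)/(k·n₁).
So n₁ = (1 + 1/k)·((z_{α/2} + z_β)/d)² = 1.500 × (3.612/0.50)².
n₁ = 1.500 × 52.19 = 78.3.
Round up: n₁ = 79, giving n₂ = 2 × 79 = 158.

n₁ = 79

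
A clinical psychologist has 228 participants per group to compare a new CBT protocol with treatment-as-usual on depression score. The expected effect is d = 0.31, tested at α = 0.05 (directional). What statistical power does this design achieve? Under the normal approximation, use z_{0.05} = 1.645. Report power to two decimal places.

For two equal groups, power = Φ(d·√(n/2) − z_{α}).
d·√(n/2) = 0.31 × √(228/2) = 0.31 × 10.677 = 3.310.
z_β = 3.310 − 1.645 = 1.665.
Power = Φ(1.665) = 0.952.

power ≈ 0.95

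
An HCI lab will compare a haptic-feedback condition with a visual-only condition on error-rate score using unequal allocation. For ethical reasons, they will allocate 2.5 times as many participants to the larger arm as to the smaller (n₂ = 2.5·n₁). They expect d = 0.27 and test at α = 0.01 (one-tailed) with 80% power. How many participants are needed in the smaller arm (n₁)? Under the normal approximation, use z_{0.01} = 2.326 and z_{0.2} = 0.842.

With allocation ratio k = n₂/n₁ = 2.5, Var(x̄₁−x̄₂) = σ²(1/n₁ + 1/(k·n₁)) = σ²·(k+1)/(k·n₁).
So n₁ = (1 + 1/k)·((z_{α} + z_β)/d)² = 1.400 × (3.168/0.27)².
n₁ = 1.400 × 137.67 = 192.7.
Round up: n₁ = 193, giving n₂ = ⌈2.5 × 193⌉ = ⌈482.5⌉ = 483.

n₁ = 193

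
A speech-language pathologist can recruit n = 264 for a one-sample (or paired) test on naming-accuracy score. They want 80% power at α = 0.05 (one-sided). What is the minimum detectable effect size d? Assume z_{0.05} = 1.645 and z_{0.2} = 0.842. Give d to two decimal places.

d_min ≈ 0.15

For a single sample (or paired design) of n = 264: d_min = (z_{α} + z_β)/√n.
z-sum = 1.645 + 0.842 = 2.487.
d_min = 2.487 / √264 = 2.487 / 16.248 = 0.153.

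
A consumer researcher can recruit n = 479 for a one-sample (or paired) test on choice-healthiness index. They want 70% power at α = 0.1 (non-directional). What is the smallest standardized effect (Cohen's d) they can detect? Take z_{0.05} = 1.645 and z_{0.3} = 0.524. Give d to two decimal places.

For a single sample (or paired design) of n = 479: d_min = (z_{α/2} + z_β)/√n.
z-sum = 1.645 + 0.524 = 2.169.
d_min = 2.169 / √479 = 2.169 / 21.886 = 0.099.

d_min ≈ 0.10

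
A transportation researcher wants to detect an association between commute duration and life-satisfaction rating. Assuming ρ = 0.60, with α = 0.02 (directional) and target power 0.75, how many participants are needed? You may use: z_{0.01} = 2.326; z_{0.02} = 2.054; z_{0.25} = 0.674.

n = 19

Fisher's z: C = ½·ln((1+r)/(1−r)) = ½·ln(4.0000) = 0.6931.
n = ((z_{α} + z_β)/C)² + 3.
(2.054 + 0.674) / 0.6931 = 2.728 / 0.6931 = 3.936.
n = 3.936² + 3 = 15.49 + 3 = 18.5.
Round up.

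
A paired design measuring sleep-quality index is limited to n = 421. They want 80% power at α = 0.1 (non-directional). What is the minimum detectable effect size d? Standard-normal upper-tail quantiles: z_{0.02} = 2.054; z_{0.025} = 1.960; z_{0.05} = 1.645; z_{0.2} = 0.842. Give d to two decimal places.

d_min ≈ 0.12

For a single sample (or paired design) of n = 421: d_min = (z_{α/2} + z_β)/√n.
z-sum = 1.645 + 0.842 = 2.487.
d_min = 2.487 / √421 = 2.487 / 20.518 = 0.121.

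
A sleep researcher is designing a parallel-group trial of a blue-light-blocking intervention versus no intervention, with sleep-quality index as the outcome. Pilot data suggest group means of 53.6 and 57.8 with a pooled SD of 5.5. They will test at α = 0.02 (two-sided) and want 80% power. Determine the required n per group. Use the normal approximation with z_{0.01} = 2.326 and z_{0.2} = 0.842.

Cohen's d = |M₁ − M₂| / SD_pooled = |53.6 − 57.8| / 5.5 = 4.2 / 5.5 = 0.764.
For two independent groups with equal n: n = 2·((z_{α/2} + z_β) / d)².
z_{α/2} + z_β = 2.326 + 0.842 = 3.168.
n = 2 × (3.168 / 0.764)² = 2 × 4.147² = 2 × 17.19 = 34.4.
Round up to the next whole participant.

n = 35 per group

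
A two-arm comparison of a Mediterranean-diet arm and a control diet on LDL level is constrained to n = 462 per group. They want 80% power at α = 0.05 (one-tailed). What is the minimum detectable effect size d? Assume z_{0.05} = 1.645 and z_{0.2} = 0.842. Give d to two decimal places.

For two independent groups of n = 462 each: d_min = (z_{α} + z_β)·√(2/n).
z-sum = 1.645 + 0.842 = 2.487.
d_min = 2.487 × √(2/462) = 2.487 × 0.0658 = 0.164.

d_min ≈ 0.16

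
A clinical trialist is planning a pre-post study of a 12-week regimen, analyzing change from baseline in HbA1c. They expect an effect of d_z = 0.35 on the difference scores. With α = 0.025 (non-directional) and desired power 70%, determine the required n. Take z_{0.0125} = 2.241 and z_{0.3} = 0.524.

n = 63 pairs

For a paired (one-sample on differences) test: n = ((z_{α/2} + z_β) / d)².
z_{α/2} + z_β = 2.241 + 0.524 = 2.765.
n = (2.765 / 0.35)² = 7.900² = 62.41.
Round up.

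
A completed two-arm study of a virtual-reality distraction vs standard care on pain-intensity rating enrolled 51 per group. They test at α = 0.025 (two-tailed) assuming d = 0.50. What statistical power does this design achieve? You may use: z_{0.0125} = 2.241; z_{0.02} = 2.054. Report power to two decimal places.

For two equal groups, power = Φ(d·√(n/2) − z_{α/2}).
d·√(n/2) = 0.50 × √(51/2) = 0.50 × 5.050 = 2.525.
z_β = 2.525 − 2.241 = 0.284.
Power = Φ(0.284) = 0.612.

power ≈ 0.61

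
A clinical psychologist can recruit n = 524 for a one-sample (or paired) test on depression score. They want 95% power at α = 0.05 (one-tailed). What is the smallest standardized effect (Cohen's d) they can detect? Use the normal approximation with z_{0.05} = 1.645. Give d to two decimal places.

d_min ≈ 0.14

For a single sample (or paired design) of n = 524: d_min = (z_{α} + z_β)/√n.
z-sum = 1.645 + 1.645 = 3.290.
d_min = 3.290 / √524 = 3.290 / 22.891 = 0.144.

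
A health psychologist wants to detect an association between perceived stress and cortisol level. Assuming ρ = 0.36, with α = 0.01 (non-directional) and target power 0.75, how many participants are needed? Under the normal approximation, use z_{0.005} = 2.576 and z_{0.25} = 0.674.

n = 78

Fisher's z: C = ½·ln((1+r)/(1−r)) = ½·ln(2.1250) = 0.3769.
n = ((z_{α/2} + z_β)/C)² + 3.
(2.576 + 0.674) / 0.3769 = 3.250 / 0.3769 = 8.623.
n = 8.623² + 3 = 74.36 + 3 = 77.4.
Round up.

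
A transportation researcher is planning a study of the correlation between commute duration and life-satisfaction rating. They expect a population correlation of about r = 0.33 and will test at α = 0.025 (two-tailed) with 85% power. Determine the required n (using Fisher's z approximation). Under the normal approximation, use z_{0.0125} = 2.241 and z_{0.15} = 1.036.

n = 95

Fisher's z: C = ½·ln((1+r)/(1−r)) = ½·ln(1.9851) = 0.3428.
n = ((z_{α/2} + z_β)/C)² + 3.
(2.241 + 1.036) / 0.3428 = 3.277 / 0.3428 = 9.560.
n = 9.560² + 3 = 91.38 + 3 = 94.4.
Round up.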